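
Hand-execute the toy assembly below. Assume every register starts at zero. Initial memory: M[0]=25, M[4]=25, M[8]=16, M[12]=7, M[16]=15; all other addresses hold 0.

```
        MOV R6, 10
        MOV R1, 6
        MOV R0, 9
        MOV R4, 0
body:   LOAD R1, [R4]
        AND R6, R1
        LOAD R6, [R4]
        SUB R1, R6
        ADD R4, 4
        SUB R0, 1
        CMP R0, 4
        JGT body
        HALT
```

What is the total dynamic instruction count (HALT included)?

45

R6=10
R1=6
R0=9
R4=0
R1=M[0]=25
R6=10&25=8
R6=M[0]=25
R1=25-25=0
R4=0+4=4
R0=9-1=8
CMP R0, 4  (cmp 8,4)
JGT body: taken
R1=M[4]=25
R6=25&25=25
R6=M[4]=25
R1=25-25=0
R4=4+4=8
R0=8-1=7
CMP R0, 4  (cmp 7,4)
JGT body: taken
R1=M[8]=16
R6=25&16=16
R6=M[8]=16
R1=16-16=0
R4=8+4=12
R0=7-1=6
CMP R0, 4  (cmp 6,4)
JGT body: taken
R1=M[12]=7
R6=16&7=0
R6=M[12]=7
R1=7-7=0
R4=12+4=16
R0=6-1=5
CMP R0, 4  (cmp 5,4)
JGT body: taken
R1=M[16]=15
R6=7&15=7
R6=M[16]=15
R1=15-15=0
R4=16+4=20
R0=5-1=4
CMP R0, 4  (cmp 4,4)
JGT body: not taken
halt.
Total executed instructions: 45.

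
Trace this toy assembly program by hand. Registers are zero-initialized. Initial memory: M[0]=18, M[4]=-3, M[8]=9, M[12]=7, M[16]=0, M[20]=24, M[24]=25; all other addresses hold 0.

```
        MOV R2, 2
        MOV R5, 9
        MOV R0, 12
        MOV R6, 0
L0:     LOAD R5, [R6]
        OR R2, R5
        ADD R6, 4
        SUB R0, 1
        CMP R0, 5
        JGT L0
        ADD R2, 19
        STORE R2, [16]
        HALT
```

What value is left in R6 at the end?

R2=2
R5=9
R0=12
R6=0
R5=M[0]=18
R2=2|18=18
R6=0+4=4
R0=12-1=11
CMP R0, 5  (cmp 11,5)
JGT L0: taken
R5=M[4]=-3
R2=18|(-3)=-1
R6=4+4=8
R0=11-1=10
CMP R0, 5  (cmp 10,5)
JGT L0: taken
R5=M[8]=9
R2=(-1)|9=-1
R6=8+4=12
R0=10-1=9
CMP R0, 5  (cmp 9,5)
JGT L0: taken
R5=M[12]=7
R2=(-1)|7=-1
R6=12+4=16
R0=9-1=8
CMP R0, 5  (cmp 8,5)
JGT L0: taken
R5=M[16]=0
R2=(-1)|0=-1
R6=16+4=20
R0=8-1=7
CMP R0, 5  (cmp 7,5)
JGT L0: taken
R5=M[20]=24
R2=(-1)|24=-1
R6=20+4=24
R0=7-1=6
CMP R0, 5  (cmp 6,5)
JGT L0: taken
R5=M[24]=25
R2=(-1)|25=-1
R6=24+4=28
R0=6-1=5
CMP R0, 5  (cmp 5,5)
JGT L0: not taken
R2=(-1)+19=18
STORE R2, [16] → M[16]=18
halt.

28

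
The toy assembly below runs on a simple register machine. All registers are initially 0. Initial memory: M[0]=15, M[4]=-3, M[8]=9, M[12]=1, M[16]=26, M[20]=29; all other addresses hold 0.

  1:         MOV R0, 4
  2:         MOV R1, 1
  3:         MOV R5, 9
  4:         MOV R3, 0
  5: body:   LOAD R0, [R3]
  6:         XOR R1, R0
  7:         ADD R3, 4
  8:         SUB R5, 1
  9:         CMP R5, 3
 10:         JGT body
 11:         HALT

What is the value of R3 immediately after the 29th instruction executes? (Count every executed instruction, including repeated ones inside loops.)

16

MOV R0, 4 → R0=4
MOV R1, 1 → R1=1
MOV R5, 9 → R5=9
MOV R3, 0 → R3=0
LOAD R0, [R3] → R0=M[0]=15
XOR R1, R0 → R1=1^15=14
ADD R3, 4 → R3=0+4=4
SUB R5, 1 → R5=9-1=8
CMP R5, 3  (cmp 8,3)
JGT body: taken
LOAD R0, [R3] → R0=M[4]=-3
XOR R1, R0 → R1=14^(-3)=-13
ADD R3, 4 → R3=4+4=8
SUB R5, 1 → R5=8-1=7
CMP R5, 3  (cmp 7,3)
JGT body: taken
LOAD R0, [R3] → R0=M[8]=9
XOR R1, R0 → R1=(-13)^9=-6
ADD R3, 4 → R3=8+4=12
SUB R5, 1 → R5=7-1=6
CMP R5, 3  (cmp 6,3)
JGT body: taken
LOAD R0, [R3] → R0=M[12]=1
XOR R1, R0 → R1=(-6)^1=-5
ADD R3, 4 → R3=12+4=16
SUB R5, 1 → R5=6-1=5
CMP R5, 3  (cmp 5,3)
JGT body: taken
LOAD R0, [R3] → R0=M[16]=26
After step 29: R3 = 16.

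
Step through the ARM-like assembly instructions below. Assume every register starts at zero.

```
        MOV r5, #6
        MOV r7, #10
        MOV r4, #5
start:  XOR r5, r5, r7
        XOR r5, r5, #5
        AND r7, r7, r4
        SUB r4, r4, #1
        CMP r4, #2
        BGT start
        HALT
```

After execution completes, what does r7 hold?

0

r5=6
r7=10
r4=5
r5=6^10=12
r5=12^5=9
r7=10&5=0
r4=5-1=4
CMP r4, #2  (cmp 4,2)
BGT start: taken
r5=9^0=9
r5=9^5=12
r7=0&4=0
r4=4-1=3
CMP r4, #2  (cmp 3,2)
BGT start: taken
r5=12^0=12
r5=12^5=9
r7=0&3=0
r4=3-1=2
CMP r4, #2  (cmp 2,2)
BGT start: not taken
halt.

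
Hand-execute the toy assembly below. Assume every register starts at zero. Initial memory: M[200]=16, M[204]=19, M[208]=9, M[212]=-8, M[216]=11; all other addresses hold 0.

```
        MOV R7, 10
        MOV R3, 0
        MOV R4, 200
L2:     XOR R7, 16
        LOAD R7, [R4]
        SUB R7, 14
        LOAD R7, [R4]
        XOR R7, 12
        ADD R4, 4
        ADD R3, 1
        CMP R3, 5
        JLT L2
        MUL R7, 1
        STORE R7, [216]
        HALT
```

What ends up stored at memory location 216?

7

after MOV R7, 10: R7=10
after MOV R3, 0: R3=0
after MOV R4, 200: R4=200
after XOR R7, 16: R7=10^16=26
after LOAD R7, [R4]: R7=M[200]=16
after SUB R7, 14: R7=16-14=2
after LOAD R7, [R4]: R7=M[200]=16
after XOR R7, 12: R7=16^12=28
after ADD R4, 4: R4=200+4=204
after ADD R3, 1: R3=0+1=1
CMP R3, 5  (cmp 1,5)
JLT L2: taken
after XOR R7, 16: R7=28^16=12
after LOAD R7, [R4]: R7=M[204]=19
after SUB R7, 14: R7=19-14=5
after LOAD R7, [R4]: R7=M[204]=19
after XOR R7, 12: R7=19^12=31
after ADD R4, 4: R4=204+4=208
after ADD R3, 1: R3=1+1=2
CMP R3, 5  (cmp 2,5)
JLT L2: taken
after XOR R7, 16: R7=31^16=15
after LOAD R7, [R4]: R7=M[208]=9
after SUB R7, 14: R7=9-14=-5
after LOAD R7, [R4]: R7=M[208]=9
after XOR R7, 12: R7=9^12=5
after ADD R4, 4: R4=208+4=212
after ADD R3, 1: R3=2+1=3
CMP R3, 5  (cmp 3,5)
JLT L2: taken
after XOR R7, 16: R7=5^16=21
after LOAD R7, [R4]: R7=M[212]=-8
after SUB R7, 14: R7=(-8)-14=-22
after LOAD R7, [R4]: R7=M[212]=-8
after XOR R7, 12: R7=(-8)^12=-12
after ADD R4, 4: R4=212+4=216
after ADD R3, 1: R3=3+1=4
CMP R3, 5  (cmp 4,5)
JLT L2: taken
after XOR R7, 16: R7=(-12)^16=-28
after LOAD R7, [R4]: R7=M[216]=11
after SUB R7, 14: R7=11-14=-3
after LOAD R7, [R4]: R7=M[216]=11
after XOR R7, 12: R7=11^12=7
after ADD R4, 4: R4=216+4=220
after ADD R3, 1: R3=4+1=5
CMP R3, 5  (cmp 5,5)
JLT L2: not taken
after MUL R7, 1: R7=7*1=7
STORE R7, [216] → M[216]=7
halt.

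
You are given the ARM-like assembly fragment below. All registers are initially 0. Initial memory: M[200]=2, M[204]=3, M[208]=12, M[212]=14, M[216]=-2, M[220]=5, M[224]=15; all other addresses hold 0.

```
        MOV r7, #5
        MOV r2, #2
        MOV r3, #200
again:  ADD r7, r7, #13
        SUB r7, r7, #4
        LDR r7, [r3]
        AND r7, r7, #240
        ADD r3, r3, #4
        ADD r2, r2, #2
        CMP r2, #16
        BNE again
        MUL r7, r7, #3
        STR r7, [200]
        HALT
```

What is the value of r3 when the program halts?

228

MOV r7, #5 → r7=5
MOV r2, #2 → r2=2
MOV r3, #200 → r3=200
ADD r7, r7, #13 → r7=5+13=18
SUB r7, r7, #4 → r7=18-4=14
LDR r7, [r3] → r7=M[200]=2
AND r7, r7, #240 → r7=2&240=0
ADD r3, r3, #4 → r3=200+4=204
ADD r2, r2, #2 → r2=2+2=4
CMP r2, #16  (cmp 4,16)
BNE again: taken
ADD r7, r7, #13 → r7=0+13=13
SUB r7, r7, #4 → r7=13-4=9
LDR r7, [r3] → r7=M[204]=3
AND r7, r7, #240 → r7=3&240=0
ADD r3, r3, #4 → r3=204+4=208
ADD r2, r2, #2 → r2=4+2=6
CMP r2, #16  (cmp 6,16)
BNE again: taken
ADD r7, r7, #13 → r7=0+13=13
SUB r7, r7, #4 → r7=13-4=9
LDR r7, [r3] → r7=M[208]=12
AND r7, r7, #240 → r7=12&240=0
ADD r3, r3, #4 → r3=208+4=212
ADD r2, r2, #2 → r2=6+2=8
CMP r2, #16  (cmp 8,16)
BNE again: taken
ADD r7, r7, #13 → r7=0+13=13
SUB r7, r7, #4 → r7=13-4=9
LDR r7, [r3] → r7=M[212]=14
AND r7, r7, #240 → r7=14&240=0
ADD r3, r3, #4 → r3=212+4=216
ADD r2, r2, #2 → r2=8+2=10
CMP r2, #16  (cmp 10,16)
BNE again: taken
ADD r7, r7, #13 → r7=0+13=13
SUB r7, r7, #4 → r7=13-4=9
LDR r7, [r3] → r7=M[216]=-2
AND r7, r7, #240 → r7=(-2)&240=240
ADD r3, r3, #4 → r3=216+4=220
ADD r2, r2, #2 → r2=10+2=12
CMP r2, #16  (cmp 12,16)
BNE again: taken
ADD r7, r7, #13 → r7=240+13=253
SUB r7, r7, #4 → r7=253-4=249
LDR r7, [r3] → r7=M[220]=5
AND r7, r7, #240 → r7=5&240=0
ADD r3, r3, #4 → r3=220+4=224
ADD r2, r2, #2 → r2=12+2=14
CMP r2, #16  (cmp 14,16)
BNE again: taken
ADD r7, r7, #13 → r7=0+13=13
SUB r7, r7, #4 → r7=13-4=9
LDR r7, [r3] → r7=M[224]=15
AND r7, r7, #240 → r7=15&240=0
ADD r3, r3, #4 → r3=224+4=228
ADD r2, r2, #2 → r2=14+2=16
CMP r2, #16  (cmp 16,16)
BNE again: not taken
MUL r7, r7, #3 → r7=0*3=0
STR r7, [200] → M[200]=0
halt.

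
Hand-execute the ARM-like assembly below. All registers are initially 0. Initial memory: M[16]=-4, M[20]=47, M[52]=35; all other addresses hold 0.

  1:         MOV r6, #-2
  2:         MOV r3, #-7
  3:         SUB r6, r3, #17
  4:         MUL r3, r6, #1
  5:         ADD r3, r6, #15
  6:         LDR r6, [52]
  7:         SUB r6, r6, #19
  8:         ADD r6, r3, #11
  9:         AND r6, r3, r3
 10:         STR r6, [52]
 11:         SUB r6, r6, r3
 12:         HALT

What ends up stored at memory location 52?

-9

MOV r6, #-2 → r6=-2
MOV r3, #-7 → r3=-7
SUB r6, r3, #17 → r6=(-7)-17=-24
MUL r3, r6, #1 → r3=(-24)*1=-24
ADD r3, r6, #15 → r3=(-24)+15=-9
LDR r6, [52] → r6=M[52]=35
SUB r6, r6, #19 → r6=35-19=16
ADD r6, r3, #11 → r6=(-9)+11=2
AND r6, r3, r3 → r6=(-9)&(-9)=-9
STR r6, [52] → M[52]=-9
SUB r6, r6, r3 → r6=(-9)-(-9)=0
halt.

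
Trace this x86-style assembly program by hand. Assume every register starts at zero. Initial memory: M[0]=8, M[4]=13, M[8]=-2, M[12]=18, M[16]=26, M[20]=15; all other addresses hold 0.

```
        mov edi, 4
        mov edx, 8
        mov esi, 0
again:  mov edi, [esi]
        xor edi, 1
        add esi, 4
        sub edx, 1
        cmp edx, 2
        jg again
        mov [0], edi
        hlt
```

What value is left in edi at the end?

edi=4
edx=8
esi=0
edi=M[0]=8
edi=8^1=9
esi=0+4=4
edx=8-1=7
cmp edx, 2  (cmp 7,2)
jg again: taken
edi=M[4]=13
edi=13^1=12
esi=4+4=8
edx=7-1=6
cmp edx, 2  (cmp 6,2)
jg again: taken
edi=M[8]=-2
edi=(-2)^1=-1
esi=8+4=12
edx=6-1=5
cmp edx, 2  (cmp 5,2)
jg again: taken
edi=M[12]=18
edi=18^1=19
esi=12+4=16
edx=5-1=4
cmp edx, 2  (cmp 4,2)
jg again: taken
edi=M[16]=26
edi=26^1=27
esi=16+4=20
edx=4-1=3
cmp edx, 2  (cmp 3,2)
jg again: taken
edi=M[20]=15
edi=15^1=14
esi=20+4=24
edx=3-1=2
cmp edx, 2  (cmp 2,2)
jg again: not taken
mov [0], edi → M[0]=14
halt.

14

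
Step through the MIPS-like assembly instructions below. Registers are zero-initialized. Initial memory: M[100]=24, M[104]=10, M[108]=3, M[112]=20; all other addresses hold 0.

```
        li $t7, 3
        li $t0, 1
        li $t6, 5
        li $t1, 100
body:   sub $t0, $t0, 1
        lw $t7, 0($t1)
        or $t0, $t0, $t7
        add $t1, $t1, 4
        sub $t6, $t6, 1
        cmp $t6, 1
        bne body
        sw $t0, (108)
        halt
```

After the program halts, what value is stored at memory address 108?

li $t7, 3 → $t7=3
li $t0, 1 → $t0=1
li $t6, 5 → $t6=5
li $t1, 100 → $t1=100
sub $t0, $t0, 1 → $t0=1-1=0
lw $t7, 0($t1) → $t7=M[100]=24
or $t0, $t0, $t7 → $t0=0|24=24
add $t1, $t1, 4 → $t1=100+4=104
sub $t6, $t6, 1 → $t6=5-1=4
cmp $t6, 1  (cmp 4,1)
bne body: taken
sub $t0, $t0, 1 → $t0=24-1=23
lw $t7, 0($t1) → $t7=M[104]=10
or $t0, $t0, $t7 → $t0=23|10=31
add $t1, $t1, 4 → $t1=104+4=108
sub $t6, $t6, 1 → $t6=4-1=3
cmp $t6, 1  (cmp 3,1)
bne body: taken
sub $t0, $t0, 1 → $t0=31-1=30
lw $t7, 0($t1) → $t7=M[108]=3
or $t0, $t0, $t7 → $t0=30|3=31
add $t1, $t1, 4 → $t1=108+4=112
sub $t6, $t6, 1 → $t6=3-1=2
cmp $t6, 1  (cmp 2,1)
bne body: taken
sub $t0, $t0, 1 → $t0=31-1=30
lw $t7, 0($t1) → $t7=M[112]=20
or $t0, $t0, $t7 → $t0=30|20=30
add $t1, $t1, 4 → $t1=112+4=116
sub $t6, $t6, 1 → $t6=2-1=1
cmp $t6, 1  (cmp 1,1)
bne body: not taken
sw $t0, (108) → M[108]=30
halt.

30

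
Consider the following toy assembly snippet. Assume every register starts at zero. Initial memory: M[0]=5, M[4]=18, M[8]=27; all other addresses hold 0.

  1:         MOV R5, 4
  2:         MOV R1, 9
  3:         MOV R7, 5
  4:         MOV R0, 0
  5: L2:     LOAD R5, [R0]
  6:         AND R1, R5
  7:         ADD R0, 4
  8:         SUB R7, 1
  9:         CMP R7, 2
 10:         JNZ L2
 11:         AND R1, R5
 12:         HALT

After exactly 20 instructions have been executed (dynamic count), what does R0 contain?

12

MOV R5, 4 → R5=4
MOV R1, 9 → R1=9
MOV R7, 5 → R7=5
MOV R0, 0 → R0=0
LOAD R5, [R0] → R5=M[0]=5
AND R1, R5 → R1=9&5=1
ADD R0, 4 → R0=0+4=4
SUB R7, 1 → R7=5-1=4
CMP R7, 2  (cmp 4,2)
JNZ L2: taken
LOAD R5, [R0] → R5=M[4]=18
AND R1, R5 → R1=1&18=0
ADD R0, 4 → R0=4+4=8
SUB R7, 1 → R7=4-1=3
CMP R7, 2  (cmp 3,2)
JNZ L2: taken
LOAD R5, [R0] → R5=M[8]=27
AND R1, R5 → R1=0&27=0
ADD R0, 4 → R0=8+4=12
SUB R7, 1 → R7=3-1=2
After step 20: R0 = 12.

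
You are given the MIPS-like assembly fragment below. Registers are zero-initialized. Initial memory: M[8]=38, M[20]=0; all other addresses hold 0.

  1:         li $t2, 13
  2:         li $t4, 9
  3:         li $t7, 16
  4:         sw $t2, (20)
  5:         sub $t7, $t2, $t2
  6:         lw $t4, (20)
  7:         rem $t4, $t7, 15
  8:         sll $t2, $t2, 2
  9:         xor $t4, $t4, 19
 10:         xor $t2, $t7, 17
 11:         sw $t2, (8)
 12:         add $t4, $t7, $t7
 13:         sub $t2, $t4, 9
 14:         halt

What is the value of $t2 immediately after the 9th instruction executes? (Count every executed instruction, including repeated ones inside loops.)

52

li $t2, 13 → $t2=13
li $t4, 9 → $t4=9
li $t7, 16 → $t7=16
sw $t2, (20) → M[20]=13
sub $t7, $t2, $t2 → $t7=13-13=0
lw $t4, (20) → $t4=M[20]=13
rem $t4, $t7, 15 → $t4=0%15=0
sll $t2, $t2, 2 → $t2=13<<2=52
xor $t4, $t4, 19 → $t4=0^19=19
After step 9: $t2 = 52.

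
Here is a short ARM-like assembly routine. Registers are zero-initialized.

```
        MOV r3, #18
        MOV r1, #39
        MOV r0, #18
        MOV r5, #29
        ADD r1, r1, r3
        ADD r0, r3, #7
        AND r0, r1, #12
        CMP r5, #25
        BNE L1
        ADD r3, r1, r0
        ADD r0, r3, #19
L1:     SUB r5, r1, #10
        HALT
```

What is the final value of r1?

MOV r3, #18 → r3=18
MOV r1, #39 → r1=39
MOV r0, #18 → r0=18
MOV r5, #29 → r5=29
ADD r1, r1, r3 → r1=39+18=57
ADD r0, r3, #7 → r0=18+7=25
AND r0, r1, #12 → r0=57&12=8
CMP r5, #25  (cmp 29,25)
BNE L1: taken
SUB r5, r1, #10 → r5=57-10=47
halt.

57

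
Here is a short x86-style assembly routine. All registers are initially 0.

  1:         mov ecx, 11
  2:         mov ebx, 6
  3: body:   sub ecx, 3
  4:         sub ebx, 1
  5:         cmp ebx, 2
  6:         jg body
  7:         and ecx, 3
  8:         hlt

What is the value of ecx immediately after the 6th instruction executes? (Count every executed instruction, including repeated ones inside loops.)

8

ecx=11
ebx=6
ecx=11-3=8
ebx=6-1=5
cmp ebx, 2  (cmp 5,2)
jg body: taken
After step 6: ecx = 8.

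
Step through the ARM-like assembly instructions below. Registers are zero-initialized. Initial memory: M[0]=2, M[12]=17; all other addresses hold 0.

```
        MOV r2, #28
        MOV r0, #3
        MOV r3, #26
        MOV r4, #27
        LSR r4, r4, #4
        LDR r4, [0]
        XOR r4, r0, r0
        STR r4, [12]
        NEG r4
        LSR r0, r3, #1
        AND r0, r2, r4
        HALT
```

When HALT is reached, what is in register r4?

after MOV r2, #28: r2=28
after MOV r0, #3: r0=3
after MOV r3, #26: r3=26
after MOV r4, #27: r4=27
after LSR r4, r4, #4: r4=27>>4=1
after LDR r4, [0]: r4=M[0]=2
after XOR r4, r0, r0: r4=3^3=0
STR r4, [12] → M[12]=0
after NEG r4: r4=-(0)=0
after LSR r0, r3, #1: r0=26>>1=13
after AND r0, r2, r4: r0=28&0=0
halt.

0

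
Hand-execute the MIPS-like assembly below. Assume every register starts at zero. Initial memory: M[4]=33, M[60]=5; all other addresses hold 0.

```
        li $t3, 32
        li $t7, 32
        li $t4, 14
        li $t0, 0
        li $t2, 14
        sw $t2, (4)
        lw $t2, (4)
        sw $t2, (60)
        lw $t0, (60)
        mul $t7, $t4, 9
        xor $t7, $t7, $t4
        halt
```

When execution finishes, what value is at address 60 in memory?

14

after li $t3, 32: $t3=32
after li $t7, 32: $t7=32
after li $t4, 14: $t4=14
after li $t0, 0: $t0=0
after li $t2, 14: $t2=14
sw $t2, (4) → M[4]=14
after lw $t2, (4): $t2=M[4]=14
sw $t2, (60) → M[60]=14
after lw $t0, (60): $t0=M[60]=14
after mul $t7, $t4, 9: $t7=14*9=126
after xor $t7, $t7, $t4: $t7=126^14=112
halt.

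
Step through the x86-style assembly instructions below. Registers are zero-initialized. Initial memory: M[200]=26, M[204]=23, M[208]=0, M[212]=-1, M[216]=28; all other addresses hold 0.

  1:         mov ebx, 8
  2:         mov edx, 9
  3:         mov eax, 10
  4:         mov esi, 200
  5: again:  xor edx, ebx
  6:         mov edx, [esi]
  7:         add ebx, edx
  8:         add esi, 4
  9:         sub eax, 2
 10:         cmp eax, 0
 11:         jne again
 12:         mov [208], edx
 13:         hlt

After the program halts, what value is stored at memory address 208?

28

ebx=8
edx=9
eax=10
esi=200
edx=9^8=1
edx=M[200]=26
ebx=8+26=34
esi=200+4=204
eax=10-2=8
cmp eax, 0  (cmp 8,0)
jne again: taken
edx=26^34=56
edx=M[204]=23
ebx=34+23=57
esi=204+4=208
eax=8-2=6
cmp eax, 0  (cmp 6,0)
jne again: taken
edx=23^57=46
edx=M[208]=0
ebx=57+0=57
esi=208+4=212
eax=6-2=4
cmp eax, 0  (cmp 4,0)
jne again: taken
edx=0^57=57
edx=M[212]=-1
ebx=57+(-1)=56
esi=212+4=216
eax=4-2=2
cmp eax, 0  (cmp 2,0)
jne again: taken
edx=(-1)^56=-57
edx=M[216]=28
ebx=56+28=84
esi=216+4=220
eax=2-2=0
cmp eax, 0  (cmp 0,0)
jne again: not taken
mov [208], edx → M[208]=28
halt.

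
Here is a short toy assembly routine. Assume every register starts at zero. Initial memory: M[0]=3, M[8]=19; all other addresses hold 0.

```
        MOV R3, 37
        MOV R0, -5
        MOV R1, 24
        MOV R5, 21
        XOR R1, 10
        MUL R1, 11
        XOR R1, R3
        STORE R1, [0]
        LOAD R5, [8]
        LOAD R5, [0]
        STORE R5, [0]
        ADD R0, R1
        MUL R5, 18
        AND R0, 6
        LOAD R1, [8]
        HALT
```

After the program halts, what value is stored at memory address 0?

227

MOV R3, 37 → R3=37
MOV R0, -5 → R0=-5
MOV R1, 24 → R1=24
MOV R5, 21 → R5=21
XOR R1, 10 → R1=24^10=18
MUL R1, 11 → R1=18*11=198
XOR R1, R3 → R1=198^37=227
STORE R1, [0] → M[0]=227
LOAD R5, [8] → R5=M[8]=19
LOAD R5, [0] → R5=M[0]=227
STORE R5, [0] → M[0]=227
ADD R0, R1 → R0=(-5)+227=222
MUL R5, 18 → R5=227*18=4086
AND R0, 6 → R0=222&6=6
LOAD R1, [8] → R1=M[8]=19
halt.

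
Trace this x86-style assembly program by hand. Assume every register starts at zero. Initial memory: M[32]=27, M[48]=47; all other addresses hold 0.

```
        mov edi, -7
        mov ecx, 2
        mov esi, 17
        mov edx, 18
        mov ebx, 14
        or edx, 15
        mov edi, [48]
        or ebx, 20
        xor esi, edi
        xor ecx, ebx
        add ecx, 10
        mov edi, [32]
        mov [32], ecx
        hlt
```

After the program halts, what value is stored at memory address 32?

38

mov edi, -7 → edi=-7
mov ecx, 2 → ecx=2
mov esi, 17 → esi=17
mov edx, 18 → edx=18
mov ebx, 14 → ebx=14
or edx, 15 → edx=18|15=31
mov edi, [48] → edi=M[48]=47
or ebx, 20 → ebx=14|20=30
xor esi, edi → esi=17^47=62
xor ecx, ebx → ecx=2^30=28
add ecx, 10 → ecx=28+10=38
mov edi, [32] → edi=M[32]=27
mov [32], ecx → M[32]=38
halt.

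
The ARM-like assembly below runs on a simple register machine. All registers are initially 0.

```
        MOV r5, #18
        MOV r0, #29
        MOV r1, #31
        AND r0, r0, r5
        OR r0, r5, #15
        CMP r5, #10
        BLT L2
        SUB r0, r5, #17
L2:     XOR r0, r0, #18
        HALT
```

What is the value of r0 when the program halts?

MOV r5, #18 → r5=18
MOV r0, #29 → r0=29
MOV r1, #31 → r1=31
AND r0, r0, r5 → r0=29&18=16
OR r0, r5, #15 → r0=18|15=31
CMP r5, #10  (cmp 18,10)
BLT L2: not taken
SUB r0, r5, #17 → r0=18-17=1
XOR r0, r0, #18 → r0=1^18=19
halt.

19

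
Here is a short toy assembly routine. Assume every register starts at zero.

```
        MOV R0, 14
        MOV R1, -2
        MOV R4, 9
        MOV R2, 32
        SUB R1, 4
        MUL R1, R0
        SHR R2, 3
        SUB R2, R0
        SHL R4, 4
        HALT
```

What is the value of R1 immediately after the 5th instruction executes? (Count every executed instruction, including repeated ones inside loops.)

MOV R0, 14 → R0=14
MOV R1, -2 → R1=-2
MOV R4, 9 → R4=9
MOV R2, 32 → R2=32
SUB R1, 4 → R1=(-2)-4=-6
After step 5: R1 = -6.

-6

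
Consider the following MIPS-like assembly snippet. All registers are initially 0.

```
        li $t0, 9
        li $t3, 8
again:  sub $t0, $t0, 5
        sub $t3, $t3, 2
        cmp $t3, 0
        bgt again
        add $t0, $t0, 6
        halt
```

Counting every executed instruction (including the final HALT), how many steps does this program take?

20

li $t0, 9 → $t0=9
li $t3, 8 → $t3=8
sub $t0, $t0, 5 → $t0=9-5=4
sub $t3, $t3, 2 → $t3=8-2=6
cmp $t3, 0  (cmp 6,0)
bgt again: taken
sub $t0, $t0, 5 → $t0=4-5=-1
sub $t3, $t3, 2 → $t3=6-2=4
cmp $t3, 0  (cmp 4,0)
bgt again: taken
sub $t0, $t0, 5 → $t0=(-1)-5=-6
sub $t3, $t3, 2 → $t3=4-2=2
cmp $t3, 0  (cmp 2,0)
bgt again: taken
sub $t0, $t0, 5 → $t0=(-6)-5=-11
sub $t3, $t3, 2 → $t3=2-2=0
cmp $t3, 0  (cmp 0,0)
bgt again: not taken
add $t0, $t0, 6 → $t0=(-11)+6=-5
halt.
Total executed instructions: 20.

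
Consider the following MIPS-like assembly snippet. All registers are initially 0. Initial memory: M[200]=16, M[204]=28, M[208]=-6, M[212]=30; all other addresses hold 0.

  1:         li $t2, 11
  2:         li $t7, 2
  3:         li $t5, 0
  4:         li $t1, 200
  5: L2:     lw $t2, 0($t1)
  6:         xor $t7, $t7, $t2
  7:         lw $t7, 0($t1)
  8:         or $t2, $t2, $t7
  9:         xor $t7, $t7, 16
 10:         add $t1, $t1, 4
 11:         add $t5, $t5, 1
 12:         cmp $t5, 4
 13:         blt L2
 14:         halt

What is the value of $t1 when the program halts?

li $t2, 11 → $t2=11
li $t7, 2 → $t7=2
li $t5, 0 → $t5=0
li $t1, 200 → $t1=200
lw $t2, 0($t1) → $t2=M[200]=16
xor $t7, $t7, $t2 → $t7=2^16=18
lw $t7, 0($t1) → $t7=M[200]=16
or $t2, $t2, $t7 → $t2=16|16=16
xor $t7, $t7, 16 → $t7=16^16=0
add $t1, $t1, 4 → $t1=200+4=204
add $t5, $t5, 1 → $t5=0+1=1
cmp $t5, 4  (cmp 1,4)
blt L2: taken
lw $t2, 0($t1) → $t2=M[204]=28
xor $t7, $t7, $t2 → $t7=0^28=28
lw $t7, 0($t1) → $t7=M[204]=28
or $t2, $t2, $t7 → $t2=28|28=28
xor $t7, $t7, 16 → $t7=28^16=12
add $t1, $t1, 4 → $t1=204+4=208
add $t5, $t5, 1 → $t5=1+1=2
cmp $t5, 4  (cmp 2,4)
blt L2: taken
lw $t2, 0($t1) → $t2=M[208]=-6
xor $t7, $t7, $t2 → $t7=12^(-6)=-10
lw $t7, 0($t1) → $t7=M[208]=-6
or $t2, $t2, $t7 → $t2=(-6)|(-6)=-6
xor $t7, $t7, 16 → $t7=(-6)^16=-22
add $t1, $t1, 4 → $t1=208+4=212
add $t5, $t5, 1 → $t5=2+1=3
cmp $t5, 4  (cmp 3,4)
blt L2: taken
lw $t2, 0($t1) → $t2=M[212]=30
xor $t7, $t7, $t2 → $t7=(-22)^30=-12
lw $t7, 0($t1) → $t7=M[212]=30
or $t2, $t2, $t7 → $t2=30|30=30
xor $t7, $t7, 16 → $t7=30^16=14
add $t1, $t1, 4 → $t1=212+4=216
add $t5, $t5, 1 → $t5=3+1=4
cmp $t5, 4  (cmp 4,4)
blt L2: not taken
halt.

216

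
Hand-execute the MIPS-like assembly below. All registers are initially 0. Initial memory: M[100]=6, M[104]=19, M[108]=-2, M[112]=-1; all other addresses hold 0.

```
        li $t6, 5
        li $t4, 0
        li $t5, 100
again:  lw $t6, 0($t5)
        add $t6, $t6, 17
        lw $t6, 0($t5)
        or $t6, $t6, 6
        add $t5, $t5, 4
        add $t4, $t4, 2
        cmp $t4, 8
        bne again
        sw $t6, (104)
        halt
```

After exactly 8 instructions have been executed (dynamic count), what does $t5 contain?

104

$t6=5
$t4=0
$t5=100
$t6=M[100]=6
$t6=6+17=23
$t6=M[100]=6
$t6=6|6=6
$t5=100+4=104
After step 8: $t5 = 104.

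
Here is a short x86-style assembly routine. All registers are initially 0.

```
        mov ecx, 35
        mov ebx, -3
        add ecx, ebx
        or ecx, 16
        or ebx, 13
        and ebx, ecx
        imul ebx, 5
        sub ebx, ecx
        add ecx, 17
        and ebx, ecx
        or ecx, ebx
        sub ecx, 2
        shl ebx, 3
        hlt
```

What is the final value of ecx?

63

mov ecx, 35 → ecx=35
mov ebx, -3 → ebx=-3
add ecx, ebx → ecx=35+(-3)=32
or ecx, 16 → ecx=32|16=48
or ebx, 13 → ebx=(-3)|13=-3
and ebx, ecx → ebx=(-3)&48=48
imul ebx, 5 → ebx=48*5=240
sub ebx, ecx → ebx=240-48=192
add ecx, 17 → ecx=48+17=65
and ebx, ecx → ebx=192&65=64
or ecx, ebx → ecx=65|64=65
sub ecx, 2 → ecx=65-2=63
shl ebx, 3 → ebx=64<<3=512
halt.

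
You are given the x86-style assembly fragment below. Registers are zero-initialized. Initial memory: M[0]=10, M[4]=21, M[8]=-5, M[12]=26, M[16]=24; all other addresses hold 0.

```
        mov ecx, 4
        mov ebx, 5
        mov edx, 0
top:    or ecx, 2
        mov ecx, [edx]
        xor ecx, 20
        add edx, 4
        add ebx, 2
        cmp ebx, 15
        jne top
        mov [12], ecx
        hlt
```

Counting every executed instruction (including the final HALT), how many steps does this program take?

40

ecx=4
ebx=5
edx=0
ecx=4|2=6
ecx=M[0]=10
ecx=10^20=30
edx=0+4=4
ebx=5+2=7
cmp ebx, 15  (cmp 7,15)
jne top: taken
ecx=30|2=30
ecx=M[4]=21
ecx=21^20=1
edx=4+4=8
ebx=7+2=9
cmp ebx, 15  (cmp 9,15)
jne top: taken
ecx=1|2=3
ecx=M[8]=-5
ecx=(-5)^20=-17
edx=8+4=12
ebx=9+2=11
cmp ebx, 15  (cmp 11,15)
jne top: taken
ecx=(-17)|2=-17
ecx=M[12]=26
ecx=26^20=14
edx=12+4=16
ebx=11+2=13
cmp ebx, 15  (cmp 13,15)
jne top: taken
ecx=14|2=14
ecx=M[16]=24
ecx=24^20=12
edx=16+4=20
ebx=13+2=15
cmp ebx, 15  (cmp 15,15)
jne top: not taken
mov [12], ecx → M[12]=12
halt.
Total executed instructions: 40.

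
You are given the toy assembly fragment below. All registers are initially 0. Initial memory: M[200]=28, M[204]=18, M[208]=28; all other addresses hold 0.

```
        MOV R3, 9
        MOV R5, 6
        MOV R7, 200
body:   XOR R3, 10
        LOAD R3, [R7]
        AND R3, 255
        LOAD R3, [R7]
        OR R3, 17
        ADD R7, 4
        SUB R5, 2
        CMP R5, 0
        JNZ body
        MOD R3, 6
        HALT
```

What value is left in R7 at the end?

R3=9
R5=6
R7=200
R3=9^10=3
R3=M[200]=28
R3=28&255=28
R3=M[200]=28
R3=28|17=29
R7=200+4=204
R5=6-2=4
CMP R5, 0  (cmp 4,0)
JNZ body: taken
R3=29^10=23
R3=M[204]=18
R3=18&255=18
R3=M[204]=18
R3=18|17=19
R7=204+4=208
R5=4-2=2
CMP R5, 0  (cmp 2,0)
JNZ body: taken
R3=19^10=25
R3=M[208]=28
R3=28&255=28
R3=M[208]=28
R3=28|17=29
R7=208+4=212
R5=2-2=0
CMP R5, 0  (cmp 0,0)
JNZ body: not taken
R3=29%6=5
halt.

212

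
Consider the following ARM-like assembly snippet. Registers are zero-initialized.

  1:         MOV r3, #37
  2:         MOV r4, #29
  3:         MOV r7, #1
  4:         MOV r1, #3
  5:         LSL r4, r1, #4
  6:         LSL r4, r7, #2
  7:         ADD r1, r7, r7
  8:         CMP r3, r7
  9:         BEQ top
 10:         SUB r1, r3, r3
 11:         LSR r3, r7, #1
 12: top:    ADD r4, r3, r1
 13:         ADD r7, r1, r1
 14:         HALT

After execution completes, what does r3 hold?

0

r3=37
r4=29
r7=1
r1=3
r4=3<<4=48
r4=1<<2=4
r1=1+1=2
CMP r3, r7  (cmp 37,1)
BEQ top: not taken
r1=37-37=0
r3=1>>1=0
r4=0+0=0
r7=0+0=0
halt.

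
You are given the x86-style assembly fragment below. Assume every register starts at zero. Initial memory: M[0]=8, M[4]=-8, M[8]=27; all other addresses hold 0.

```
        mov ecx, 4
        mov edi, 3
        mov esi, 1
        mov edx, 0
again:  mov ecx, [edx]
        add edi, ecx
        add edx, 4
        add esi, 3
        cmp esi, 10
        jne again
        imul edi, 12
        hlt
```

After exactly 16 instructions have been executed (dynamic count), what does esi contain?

mov ecx, 4 → ecx=4
mov edi, 3 → edi=3
mov esi, 1 → esi=1
mov edx, 0 → edx=0
mov ecx, [edx] → ecx=M[0]=8
add edi, ecx → edi=3+8=11
add edx, 4 → edx=0+4=4
add esi, 3 → esi=1+3=4
cmp esi, 10  (cmp 4,10)
jne again: taken
mov ecx, [edx] → ecx=M[4]=-8
add edi, ecx → edi=11+(-8)=3
add edx, 4 → edx=4+4=8
add esi, 3 → esi=4+3=7
cmp esi, 10  (cmp 7,10)
jne again: taken
After step 16: esi = 7.

7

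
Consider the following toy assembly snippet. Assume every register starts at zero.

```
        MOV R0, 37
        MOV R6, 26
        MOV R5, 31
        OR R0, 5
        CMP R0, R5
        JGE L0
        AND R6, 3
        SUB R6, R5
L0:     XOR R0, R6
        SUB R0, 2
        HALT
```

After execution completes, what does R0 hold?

61

MOV R0, 37 → R0=37
MOV R6, 26 → R6=26
MOV R5, 31 → R5=31
OR R0, 5 → R0=37|5=37
CMP R0, R5  (cmp 37,31)
JGE L0: taken
XOR R0, R6 → R0=37^26=63
SUB R0, 2 → R0=63-2=61
halt.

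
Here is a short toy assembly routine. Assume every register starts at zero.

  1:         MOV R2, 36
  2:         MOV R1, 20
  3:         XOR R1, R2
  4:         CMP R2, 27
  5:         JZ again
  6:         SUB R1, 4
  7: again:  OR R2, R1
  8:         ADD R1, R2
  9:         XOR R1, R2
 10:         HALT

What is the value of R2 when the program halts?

44

MOV R2, 36 → R2=36
MOV R1, 20 → R1=20
XOR R1, R2 → R1=20^36=48
CMP R2, 27  (cmp 36,27)
JZ again: not taken
SUB R1, 4 → R1=48-4=44
OR R2, R1 → R2=36|44=44
ADD R1, R2 → R1=44+44=88
XOR R1, R2 → R1=88^44=116
halt.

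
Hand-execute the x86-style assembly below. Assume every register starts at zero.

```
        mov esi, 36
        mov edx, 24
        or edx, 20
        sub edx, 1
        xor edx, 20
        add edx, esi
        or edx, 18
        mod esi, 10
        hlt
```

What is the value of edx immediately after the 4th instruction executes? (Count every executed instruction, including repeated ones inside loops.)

after mov esi, 36: esi=36
after mov edx, 24: edx=24
after or edx, 20: edx=24|20=28
after sub edx, 1: edx=28-1=27
After step 4: edx = 27.

27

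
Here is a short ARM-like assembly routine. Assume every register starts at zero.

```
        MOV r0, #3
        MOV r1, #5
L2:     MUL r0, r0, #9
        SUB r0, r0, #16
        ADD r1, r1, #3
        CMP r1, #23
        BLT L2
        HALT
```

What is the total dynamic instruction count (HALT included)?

r0=3
r1=5
r0=3*9=27
r0=27-16=11
r1=5+3=8
CMP r1, #23  (cmp 8,23)
BLT L2: taken
r0=11*9=99
r0=99-16=83
r1=8+3=11
CMP r1, #23  (cmp 11,23)
BLT L2: taken
r0=83*9=747
r0=747-16=731
r1=11+3=14
CMP r1, #23  (cmp 14,23)
BLT L2: taken
r0=731*9=6579
r0=6579-16=6563
r1=14+3=17
CMP r1, #23  (cmp 17,23)
BLT L2: taken
r0=6563*9=59067
r0=59067-16=59051
r1=17+3=20
CMP r1, #23  (cmp 20,23)
BLT L2: taken
r0=59051*9=531459
r0=531459-16=531443
r1=20+3=23
CMP r1, #23  (cmp 23,23)
BLT L2: not taken
halt.
Total executed instructions: 33.

33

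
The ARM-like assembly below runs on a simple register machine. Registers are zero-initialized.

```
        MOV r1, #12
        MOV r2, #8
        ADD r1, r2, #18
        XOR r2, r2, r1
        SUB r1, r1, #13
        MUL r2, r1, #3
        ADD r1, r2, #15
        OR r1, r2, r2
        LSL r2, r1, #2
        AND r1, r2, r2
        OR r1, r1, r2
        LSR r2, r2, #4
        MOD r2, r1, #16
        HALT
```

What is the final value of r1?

MOV r1, #12 → r1=12
MOV r2, #8 → r2=8
ADD r1, r2, #18 → r1=8+18=26
XOR r2, r2, r1 → r2=8^26=18
SUB r1, r1, #13 → r1=26-13=13
MUL r2, r1, #3 → r2=13*3=39
ADD r1, r2, #15 → r1=39+15=54
OR r1, r2, r2 → r1=39|39=39
LSL r2, r1, #2 → r2=39<<2=156
AND r1, r2, r2 → r1=156&156=156
OR r1, r1, r2 → r1=156|156=156
LSR r2, r2, #4 → r2=156>>4=9
MOD r2, r1, #16 → r2=156%16=12
halt.

156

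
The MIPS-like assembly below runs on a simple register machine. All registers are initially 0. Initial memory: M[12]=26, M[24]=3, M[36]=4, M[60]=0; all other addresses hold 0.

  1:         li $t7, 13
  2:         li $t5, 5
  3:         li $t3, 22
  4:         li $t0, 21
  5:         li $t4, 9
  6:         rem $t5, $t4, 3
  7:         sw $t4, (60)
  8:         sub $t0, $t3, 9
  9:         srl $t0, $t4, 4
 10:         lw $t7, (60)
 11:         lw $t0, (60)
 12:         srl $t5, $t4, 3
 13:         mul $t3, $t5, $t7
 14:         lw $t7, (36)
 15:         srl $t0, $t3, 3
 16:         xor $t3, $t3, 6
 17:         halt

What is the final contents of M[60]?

li $t7, 13 → $t7=13
li $t5, 5 → $t5=5
li $t3, 22 → $t3=22
li $t0, 21 → $t0=21
li $t4, 9 → $t4=9
rem $t5, $t4, 3 → $t5=9%3=0
sw $t4, (60) → M[60]=9
sub $t0, $t3, 9 → $t0=22-9=13
srl $t0, $t4, 4 → $t0=9>>4=0
lw $t7, (60) → $t7=M[60]=9
lw $t0, (60) → $t0=M[60]=9
srl $t5, $t4, 3 → $t5=9>>3=1
mul $t3, $t5, $t7 → $t3=1*9=9
lw $t7, (36) → $t7=M[36]=4
srl $t0, $t3, 3 → $t0=9>>3=1
xor $t3, $t3, 6 → $t3=9^6=15
halt.

9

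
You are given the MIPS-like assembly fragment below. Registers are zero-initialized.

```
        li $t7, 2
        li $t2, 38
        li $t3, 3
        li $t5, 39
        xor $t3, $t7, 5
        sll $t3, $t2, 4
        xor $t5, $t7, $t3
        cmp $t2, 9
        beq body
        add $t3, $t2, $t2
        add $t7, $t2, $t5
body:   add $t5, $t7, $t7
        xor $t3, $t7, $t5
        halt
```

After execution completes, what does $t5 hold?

$t7=2
$t2=38
$t3=3
$t5=39
$t3=2^5=7
$t3=38<<4=608
$t5=2^608=610
cmp $t2, 9  (cmp 38,9)
beq body: not taken
$t3=38+38=76
$t7=38+610=648
$t5=648+648=1296
$t3=648^1296=1944
halt.

1296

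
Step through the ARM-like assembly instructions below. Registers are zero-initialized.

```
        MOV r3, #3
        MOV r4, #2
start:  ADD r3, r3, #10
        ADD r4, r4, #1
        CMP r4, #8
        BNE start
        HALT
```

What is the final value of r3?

63

MOV r3, #3 → r3=3
MOV r4, #2 → r4=2
ADD r3, r3, #10 → r3=3+10=13
ADD r4, r4, #1 → r4=2+1=3
CMP r4, #8  (cmp 3,8)
BNE start: taken
ADD r3, r3, #10 → r3=13+10=23
ADD r4, r4, #1 → r4=3+1=4
CMP r4, #8  (cmp 4,8)
BNE start: taken
ADD r3, r3, #10 → r3=23+10=33
ADD r4, r4, #1 → r4=4+1=5
CMP r4, #8  (cmp 5,8)
BNE start: taken
ADD r3, r3, #10 → r3=33+10=43
ADD r4, r4, #1 → r4=5+1=6
CMP r4, #8  (cmp 6,8)
BNE start: taken
ADD r3, r3, #10 → r3=43+10=53
ADD r4, r4, #1 → r4=6+1=7
CMP r4, #8  (cmp 7,8)
BNE start: taken
ADD r3, r3, #10 → r3=53+10=63
ADD r4, r4, #1 → r4=7+1=8
CMP r4, #8  (cmp 8,8)
BNE start: not taken
halt.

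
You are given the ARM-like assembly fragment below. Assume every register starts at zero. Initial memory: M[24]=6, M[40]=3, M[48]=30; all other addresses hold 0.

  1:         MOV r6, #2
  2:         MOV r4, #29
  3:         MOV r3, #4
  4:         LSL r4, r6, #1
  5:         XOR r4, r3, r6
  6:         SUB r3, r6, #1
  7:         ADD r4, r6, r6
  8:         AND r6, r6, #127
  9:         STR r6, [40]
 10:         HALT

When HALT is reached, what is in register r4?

4

after MOV r6, #2: r6=2
after MOV r4, #29: r4=29
after MOV r3, #4: r3=4
after LSL r4, r6, #1: r4=2<<1=4
after XOR r4, r3, r6: r4=4^2=6
after SUB r3, r6, #1: r3=2-1=1
after ADD r4, r6, r6: r4=2+2=4
after AND r6, r6, #127: r6=2&127=2
STR r6, [40] → M[40]=2
halt.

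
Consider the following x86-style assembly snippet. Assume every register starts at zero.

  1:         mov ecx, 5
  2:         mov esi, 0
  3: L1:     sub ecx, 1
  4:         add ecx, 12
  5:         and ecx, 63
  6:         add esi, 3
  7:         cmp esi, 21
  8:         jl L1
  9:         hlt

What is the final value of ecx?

18

after mov ecx, 5: ecx=5
after mov esi, 0: esi=0
after sub ecx, 1: ecx=5-1=4
after add ecx, 12: ecx=4+12=16
after and ecx, 63: ecx=16&63=16
after add esi, 3: esi=0+3=3
cmp esi, 21  (cmp 3,21)
jl L1: taken
after sub ecx, 1: ecx=16-1=15
after add ecx, 12: ecx=15+12=27
after and ecx, 63: ecx=27&63=27
after add esi, 3: esi=3+3=6
cmp esi, 21  (cmp 6,21)
jl L1: taken
after sub ecx, 1: ecx=27-1=26
after add ecx, 12: ecx=26+12=38
after and ecx, 63: ecx=38&63=38
after add esi, 3: esi=6+3=9
cmp esi, 21  (cmp 9,21)
jl L1: taken
after sub ecx, 1: ecx=38-1=37
after add ecx, 12: ecx=37+12=49
after and ecx, 63: ecx=49&63=49
after add esi, 3: esi=9+3=12
cmp esi, 21  (cmp 12,21)
jl L1: taken
after sub ecx, 1: ecx=49-1=48
after add ecx, 12: ecx=48+12=60
after and ecx, 63: ecx=60&63=60
after add esi, 3: esi=12+3=15
cmp esi, 21  (cmp 15,21)
jl L1: taken
after sub ecx, 1: ecx=60-1=59
after add ecx, 12: ecx=59+12=71
after and ecx, 63: ecx=71&63=7
after add esi, 3: esi=15+3=18
cmp esi, 21  (cmp 18,21)
jl L1: taken
after sub ecx, 1: ecx=7-1=6
after add ecx, 12: ecx=6+12=18
after and ecx, 63: ecx=18&63=18
after add esi, 3: esi=18+3=21
cmp esi, 21  (cmp 21,21)
jl L1: not taken
halt.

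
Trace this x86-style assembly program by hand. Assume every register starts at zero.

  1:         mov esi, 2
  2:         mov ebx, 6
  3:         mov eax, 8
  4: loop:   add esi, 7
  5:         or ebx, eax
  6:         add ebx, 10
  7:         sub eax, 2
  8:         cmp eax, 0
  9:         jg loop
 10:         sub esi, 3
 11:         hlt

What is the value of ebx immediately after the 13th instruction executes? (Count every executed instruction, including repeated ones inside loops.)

esi=2
ebx=6
eax=8
esi=2+7=9
ebx=6|8=14
ebx=14+10=24
eax=8-2=6
cmp eax, 0  (cmp 6,0)
jg loop: taken
esi=9+7=16
ebx=24|6=30
ebx=30+10=40
eax=6-2=4
After step 13: ebx = 40.

40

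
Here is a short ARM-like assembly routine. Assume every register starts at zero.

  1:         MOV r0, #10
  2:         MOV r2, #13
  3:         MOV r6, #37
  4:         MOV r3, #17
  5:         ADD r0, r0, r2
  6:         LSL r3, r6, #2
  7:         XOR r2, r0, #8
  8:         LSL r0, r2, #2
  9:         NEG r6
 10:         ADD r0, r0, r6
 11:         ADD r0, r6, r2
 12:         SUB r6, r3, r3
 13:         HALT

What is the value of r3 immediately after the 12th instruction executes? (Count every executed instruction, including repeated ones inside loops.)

148

after MOV r0, #10: r0=10
after MOV r2, #13: r2=13
after MOV r6, #37: r6=37
after MOV r3, #17: r3=17
after ADD r0, r0, r2: r0=10+13=23
after LSL r3, r6, #2: r3=37<<2=148
after XOR r2, r0, #8: r2=23^8=31
after LSL r0, r2, #2: r0=31<<2=124
after NEG r6: r6=-(37)=-37
after ADD r0, r0, r6: r0=124+(-37)=87
after ADD r0, r6, r2: r0=(-37)+31=-6
after SUB r6, r3, r3: r6=148-148=0
After step 12: r3 = 148.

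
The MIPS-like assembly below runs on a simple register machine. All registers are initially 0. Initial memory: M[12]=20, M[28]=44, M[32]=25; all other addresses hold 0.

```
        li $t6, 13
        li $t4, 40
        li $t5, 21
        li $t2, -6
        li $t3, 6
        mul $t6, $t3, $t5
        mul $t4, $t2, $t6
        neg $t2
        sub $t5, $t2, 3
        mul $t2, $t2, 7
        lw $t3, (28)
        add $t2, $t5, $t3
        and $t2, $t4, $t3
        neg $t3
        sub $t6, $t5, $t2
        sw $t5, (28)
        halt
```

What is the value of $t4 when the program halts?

after li $t6, 13: $t6=13
after li $t4, 40: $t4=40
after li $t5, 21: $t5=21
after li $t2, -6: $t2=-6
after li $t3, 6: $t3=6
after mul $t6, $t3, $t5: $t6=6*21=126
after mul $t4, $t2, $t6: $t4=(-6)*126=-756
after neg $t2: $t2=-(-6)=6
after sub $t5, $t2, 3: $t5=6-3=3
after mul $t2, $t2, 7: $t2=6*7=42
after lw $t3, (28): $t3=M[28]=44
after add $t2, $t5, $t3: $t2=3+44=47
after and $t2, $t4, $t3: $t2=(-756)&44=12
after neg $t3: $t3=-(44)=-44
after sub $t6, $t5, $t2: $t6=3-12=-9
sw $t5, (28) → M[28]=3
halt.

-756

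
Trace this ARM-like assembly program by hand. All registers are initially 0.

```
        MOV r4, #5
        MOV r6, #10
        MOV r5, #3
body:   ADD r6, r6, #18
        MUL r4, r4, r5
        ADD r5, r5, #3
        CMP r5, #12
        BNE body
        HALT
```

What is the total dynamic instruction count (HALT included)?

MOV r4, #5 → r4=5
MOV r6, #10 → r6=10
MOV r5, #3 → r5=3
ADD r6, r6, #18 → r6=10+18=28
MUL r4, r4, r5 → r4=5*3=15
ADD r5, r5, #3 → r5=3+3=6
CMP r5, #12  (cmp 6,12)
BNE body: taken
ADD r6, r6, #18 → r6=28+18=46
MUL r4, r4, r5 → r4=15*6=90
ADD r5, r5, #3 → r5=6+3=9
CMP r5, #12  (cmp 9,12)
BNE body: taken
ADD r6, r6, #18 → r6=46+18=64
MUL r4, r4, r5 → r4=90*9=810
ADD r5, r5, #3 → r5=9+3=12
CMP r5, #12  (cmp 12,12)
BNE body: not taken
halt.
Total executed instructions: 19.

19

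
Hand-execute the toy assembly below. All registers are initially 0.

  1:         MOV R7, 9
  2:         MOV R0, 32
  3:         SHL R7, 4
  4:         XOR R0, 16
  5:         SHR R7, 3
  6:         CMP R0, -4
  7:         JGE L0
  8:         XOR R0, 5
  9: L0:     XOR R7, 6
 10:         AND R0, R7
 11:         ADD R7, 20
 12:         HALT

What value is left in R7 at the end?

40

MOV R7, 9 → R7=9
MOV R0, 32 → R0=32
SHL R7, 4 → R7=9<<4=144
XOR R0, 16 → R0=32^16=48
SHR R7, 3 → R7=144>>3=18
CMP R0, -4  (cmp 48,-4)
JGE L0: taken
XOR R7, 6 → R7=18^6=20
AND R0, R7 → R0=48&20=16
ADD R7, 20 → R7=20+20=40
halt.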